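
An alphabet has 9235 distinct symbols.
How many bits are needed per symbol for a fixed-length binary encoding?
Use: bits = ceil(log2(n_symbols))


log2(9235) = 13.1729
Bracket: 2^13 = 8192 < 9235 <= 2^14 = 16384
So ceil(log2(9235)) = 14

bits = ceil(log2(9235)) = ceil(13.1729) = 14 bits


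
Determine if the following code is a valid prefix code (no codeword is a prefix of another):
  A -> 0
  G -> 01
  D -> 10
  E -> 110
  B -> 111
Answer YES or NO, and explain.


Checking each pair (does one codeword prefix another?):
  A='0' vs G='01': prefix -- VIOLATION

NO -- this is NOT a valid prefix code. A (0) is a prefix of G (01).


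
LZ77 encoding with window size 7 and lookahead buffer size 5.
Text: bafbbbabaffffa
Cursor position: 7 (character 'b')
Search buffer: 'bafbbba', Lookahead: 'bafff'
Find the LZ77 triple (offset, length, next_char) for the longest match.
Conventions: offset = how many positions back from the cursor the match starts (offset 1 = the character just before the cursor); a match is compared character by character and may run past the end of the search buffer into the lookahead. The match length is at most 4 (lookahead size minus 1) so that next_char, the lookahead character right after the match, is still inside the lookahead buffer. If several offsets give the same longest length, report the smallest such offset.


Try each offset into the search buffer:
  offset=1 (pos 6, char 'a'): match length 0
  offset=2 (pos 5, char 'b'): match length 2
  offset=3 (pos 4, char 'b'): match length 1
  offset=4 (pos 3, char 'b'): match length 1
  offset=5 (pos 2, char 'f'): match length 0
  offset=6 (pos 1, char 'a'): match length 0
  offset=7 (pos 0, char 'b'): match length 3
Longest match has length 3 at offset 7.
next_char = character at position 7 + 3 = 10 -> 'f'

Best match: offset=7, length=3 (matching 'baf' starting at position 0)
LZ77 triple: (7, 3, 'f')


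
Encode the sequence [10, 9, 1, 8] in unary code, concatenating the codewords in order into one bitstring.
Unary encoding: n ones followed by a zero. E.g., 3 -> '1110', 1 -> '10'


Encode each number as n ones followed by a terminating 0:
  10 -> 11111111110 (11 bits)
  9 -> 1111111110 (10 bits)
  1 -> 10 (2 bits)
  8 -> 111111110 (9 bits)
Total length = 11 + 10 + 2 + 9 = 32 bits.

Unary([10, 9, 1, 8]) = 11111111110111111111010111111110 (32 bits)


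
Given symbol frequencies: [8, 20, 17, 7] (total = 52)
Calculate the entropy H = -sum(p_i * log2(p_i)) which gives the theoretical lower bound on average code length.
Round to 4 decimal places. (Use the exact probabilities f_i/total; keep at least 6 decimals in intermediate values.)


Per-symbol terms -p_i * log2(p_i) with p_i = f_i/52:
  p = 8/52 = 0.153846: log2(p) = -2.700440, -p*log2(p) = 0.415452
  p = 20/52 = 0.384615: log2(p) = -1.378512, -p*log2(p) = 0.530197
  p = 17/52 = 0.326923: log2(p) = -1.612977, -p*log2(p) = 0.527319
  p = 7/52 = 0.134615: log2(p) = -2.893085, -p*log2(p) = 0.389454
H = 0.415452 + 0.530197 + 0.527319 + 0.389454 = 1.862422

H = 1.8624 bits/symbol


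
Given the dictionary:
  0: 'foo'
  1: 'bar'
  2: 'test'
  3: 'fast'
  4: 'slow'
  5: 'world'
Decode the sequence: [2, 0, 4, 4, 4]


Look up each index in the dictionary:
  2 -> 'test'
  0 -> 'foo'
  4 -> 'slow'
  4 -> 'slow'
  4 -> 'slow'

Decoded: "test foo slow slow slow"


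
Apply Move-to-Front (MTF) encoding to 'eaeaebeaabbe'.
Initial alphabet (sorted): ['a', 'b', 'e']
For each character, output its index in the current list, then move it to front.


MTF encoding:
'e': index 2 in ['a', 'b', 'e'] -> ['e', 'a', 'b']
'a': index 1 in ['e', 'a', 'b'] -> ['a', 'e', 'b']
'e': index 1 in ['a', 'e', 'b'] -> ['e', 'a', 'b']
'a': index 1 in ['e', 'a', 'b'] -> ['a', 'e', 'b']
'e': index 1 in ['a', 'e', 'b'] -> ['e', 'a', 'b']
'b': index 2 in ['e', 'a', 'b'] -> ['b', 'e', 'a']
'e': index 1 in ['b', 'e', 'a'] -> ['e', 'b', 'a']
'a': index 2 in ['e', 'b', 'a'] -> ['a', 'e', 'b']
'a': index 0 in ['a', 'e', 'b'] -> ['a', 'e', 'b']
'b': index 2 in ['a', 'e', 'b'] -> ['b', 'a', 'e']
'b': index 0 in ['b', 'a', 'e'] -> ['b', 'a', 'e']
'e': index 2 in ['b', 'a', 'e'] -> ['e', 'b', 'a']


Output: [2, 1, 1, 1, 1, 2, 1, 2, 0, 2, 0, 2]


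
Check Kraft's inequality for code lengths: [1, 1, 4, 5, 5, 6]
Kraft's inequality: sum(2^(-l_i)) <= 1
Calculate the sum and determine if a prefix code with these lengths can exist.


Sum = 2^(-1) + 2^(-1) + 2^(-4) + 2^(-5) + 2^(-5) + 2^(-6)
    = 0.5 + 0.5 + 0.0625 + 0.03125 + 0.03125 + 0.015625
    = 73/64 = 1.140625
Since 1.140625 > 1, Kraft's inequality is NOT satisfied.
A prefix code with these lengths CANNOT exist.

Kraft sum = 1.140625. Not satisfied.


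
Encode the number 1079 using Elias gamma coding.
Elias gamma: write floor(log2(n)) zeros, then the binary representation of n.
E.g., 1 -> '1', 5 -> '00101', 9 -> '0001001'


num_bits = floor(log2(1079)) + 1 = 11
leading_zeros = num_bits - 1 = 10
binary(1079) = 10000110111

Elias gamma(1079) = '0000000000' + '10000110111' = 000000000010000110111 (21 bits)


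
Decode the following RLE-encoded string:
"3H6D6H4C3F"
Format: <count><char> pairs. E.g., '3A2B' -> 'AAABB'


Expanding each <count><char> pair:
  3H -> 'HHH'
  6D -> 'DDDDDD'
  6H -> 'HHHHHH'
  4C -> 'CCCC'
  3F -> 'FFF'

Decoded = HHHDDDDDDHHHHHHCCCCFFF


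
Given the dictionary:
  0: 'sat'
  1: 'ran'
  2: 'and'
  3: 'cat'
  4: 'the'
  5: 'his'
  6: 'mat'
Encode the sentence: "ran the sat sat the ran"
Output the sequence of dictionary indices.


Look up each word in the dictionary:
  'ran' -> 1
  'the' -> 4
  'sat' -> 0
  'sat' -> 0
  'the' -> 4
  'ran' -> 1

Encoded: [1, 4, 0, 0, 4, 1]


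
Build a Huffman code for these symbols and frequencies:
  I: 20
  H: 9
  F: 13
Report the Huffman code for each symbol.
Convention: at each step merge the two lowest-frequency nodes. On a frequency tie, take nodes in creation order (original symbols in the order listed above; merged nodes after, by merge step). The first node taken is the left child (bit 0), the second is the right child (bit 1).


Huffman tree construction:
Step 1: Merge H(9) + F(13) = 22
Step 2: Merge I(20) + (H+F)(22) = 42
Read each symbol's code off the tree from the root (left child = 0, right child = 1).

Codes:
  I: 0 (length 1)
  H: 10 (length 2)
  F: 11 (length 2)
Average code length: 64/42 = 1.5238 bits/symbol


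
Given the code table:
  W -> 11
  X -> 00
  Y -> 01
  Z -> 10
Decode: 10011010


Decoding:
10 -> Z
01 -> Y
10 -> Z
10 -> Z


Result: ZYZZ


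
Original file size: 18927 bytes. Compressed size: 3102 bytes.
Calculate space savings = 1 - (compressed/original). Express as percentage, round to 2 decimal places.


ratio = compressed/original = 3102/18927 = 0.163893
savings = 1 - ratio = 1 - 0.163893 = 0.836107
as a percentage: 0.836107 * 100 = 83.61%

Space savings = 1 - 3102/18927 = 83.61%


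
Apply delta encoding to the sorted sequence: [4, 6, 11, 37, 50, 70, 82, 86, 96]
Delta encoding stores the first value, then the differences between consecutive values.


First value: 4
Deltas:
  6 - 4 = 2
  11 - 6 = 5
  37 - 11 = 26
  50 - 37 = 13
  70 - 50 = 20
  82 - 70 = 12
  86 - 82 = 4
  96 - 86 = 10


Delta encoded: [4, 2, 5, 26, 13, 20, 12, 4, 10]


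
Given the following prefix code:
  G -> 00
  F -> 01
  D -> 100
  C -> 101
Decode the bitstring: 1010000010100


Decoding step by step:
Bits 101 -> C
Bits 00 -> G
Bits 00 -> G
Bits 01 -> F
Bits 01 -> F
Bits 00 -> G


Decoded message: CGGFFG


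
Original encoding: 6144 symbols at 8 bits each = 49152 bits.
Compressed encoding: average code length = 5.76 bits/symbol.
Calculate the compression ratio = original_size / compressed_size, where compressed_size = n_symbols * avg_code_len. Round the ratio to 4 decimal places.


original_size = n_symbols * orig_bits = 6144 * 8 = 49152 bits
compressed_size = n_symbols * avg_code_len = 6144 * 5.76 = 35389.44 bits
ratio = original_size / compressed_size = 49152 / 35389.44 = 1.3889

Compression ratio = 1.3889


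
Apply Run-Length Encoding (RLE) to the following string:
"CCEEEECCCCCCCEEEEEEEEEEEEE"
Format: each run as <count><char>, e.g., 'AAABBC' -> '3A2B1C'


Scanning runs left to right:
  i=0: run of 'C' x 2 -> '2C'
  i=2: run of 'E' x 4 -> '4E'
  i=6: run of 'C' x 7 -> '7C'
  i=13: run of 'E' x 13 -> '13E'

RLE = 2C4E7C13E


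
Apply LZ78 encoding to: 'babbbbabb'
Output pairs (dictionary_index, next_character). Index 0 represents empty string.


LZ78 encoding steps:
Dictionary: {0: ''}
Step 1: w='' (idx 0), next='b' -> output (0, 'b'), add 'b' as idx 1
Step 2: w='' (idx 0), next='a' -> output (0, 'a'), add 'a' as idx 2
Step 3: w='b' (idx 1), next='b' -> output (1, 'b'), add 'bb' as idx 3
Step 4: w='bb' (idx 3), next='a' -> output (3, 'a'), add 'bba' as idx 4
Step 5: w='bb' (idx 3), end of input -> output (3, '')


Encoded: [(0, 'b'), (0, 'a'), (1, 'b'), (3, 'a'), (3, '')]


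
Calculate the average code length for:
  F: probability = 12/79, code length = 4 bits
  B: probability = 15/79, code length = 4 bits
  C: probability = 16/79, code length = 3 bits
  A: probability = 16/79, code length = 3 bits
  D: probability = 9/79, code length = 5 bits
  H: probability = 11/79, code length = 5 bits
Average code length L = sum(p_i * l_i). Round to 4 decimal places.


Weighted contributions p_i * l_i:
  F: (12/79) * 4 = 48/79
  B: (15/79) * 4 = 60/79
  C: (16/79) * 3 = 48/79
  A: (16/79) * 3 = 48/79
  D: (9/79) * 5 = 45/79
  H: (11/79) * 5 = 55/79
Sum = (48 + 60 + 48 + 48 + 45 + 55)/79 = 304/79

L = 304/79 = 3.8481 bits/symbol


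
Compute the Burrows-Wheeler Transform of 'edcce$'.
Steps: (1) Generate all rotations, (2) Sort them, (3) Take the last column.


Rotations (sorted):
  0: $edcce -> last char: e
  1: cce$ed -> last char: d
  2: ce$edc -> last char: c
  3: dcce$e -> last char: e
  4: e$edcc -> last char: c
  5: edcce$ -> last char: $


BWT = edcec$


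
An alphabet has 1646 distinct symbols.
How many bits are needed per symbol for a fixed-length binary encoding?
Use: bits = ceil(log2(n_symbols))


log2(1646) = 10.6847
Bracket: 2^10 = 1024 < 1646 <= 2^11 = 2048
So ceil(log2(1646)) = 11

bits = ceil(log2(1646)) = ceil(10.6847) = 11 bits


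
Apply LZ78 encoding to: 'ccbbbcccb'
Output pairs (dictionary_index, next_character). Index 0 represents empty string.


LZ78 encoding steps:
Dictionary: {0: ''}
Step 1: w='' (idx 0), next='c' -> output (0, 'c'), add 'c' as idx 1
Step 2: w='c' (idx 1), next='b' -> output (1, 'b'), add 'cb' as idx 2
Step 3: w='' (idx 0), next='b' -> output (0, 'b'), add 'b' as idx 3
Step 4: w='b' (idx 3), next='c' -> output (3, 'c'), add 'bc' as idx 4
Step 5: w='c' (idx 1), next='c' -> output (1, 'c'), add 'cc' as idx 5
Step 6: w='b' (idx 3), end of input -> output (3, '')


Encoded: [(0, 'c'), (1, 'b'), (0, 'b'), (3, 'c'), (1, 'c'), (3, '')]


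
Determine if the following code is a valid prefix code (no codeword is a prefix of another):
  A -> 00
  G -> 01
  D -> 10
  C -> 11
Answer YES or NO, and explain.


Checking each pair (does one codeword prefix another?):
  A='00' vs G='01': no prefix
  A='00' vs D='10': no prefix
  A='00' vs C='11': no prefix
  G='01' vs A='00': no prefix
  G='01' vs D='10': no prefix
  G='01' vs C='11': no prefix
  D='10' vs A='00': no prefix
  D='10' vs G='01': no prefix
  D='10' vs C='11': no prefix
  C='11' vs A='00': no prefix
  C='11' vs G='01': no prefix
  C='11' vs D='10': no prefix
No violation found over all pairs.

YES -- this is a valid prefix code. No codeword is a prefix of any other codeword.


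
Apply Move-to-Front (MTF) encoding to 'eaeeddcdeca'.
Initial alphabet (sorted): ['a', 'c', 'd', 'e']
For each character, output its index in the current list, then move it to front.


MTF encoding:
'e': index 3 in ['a', 'c', 'd', 'e'] -> ['e', 'a', 'c', 'd']
'a': index 1 in ['e', 'a', 'c', 'd'] -> ['a', 'e', 'c', 'd']
'e': index 1 in ['a', 'e', 'c', 'd'] -> ['e', 'a', 'c', 'd']
'e': index 0 in ['e', 'a', 'c', 'd'] -> ['e', 'a', 'c', 'd']
'd': index 3 in ['e', 'a', 'c', 'd'] -> ['d', 'e', 'a', 'c']
'd': index 0 in ['d', 'e', 'a', 'c'] -> ['d', 'e', 'a', 'c']
'c': index 3 in ['d', 'e', 'a', 'c'] -> ['c', 'd', 'e', 'a']
'd': index 1 in ['c', 'd', 'e', 'a'] -> ['d', 'c', 'e', 'a']
'e': index 2 in ['d', 'c', 'e', 'a'] -> ['e', 'd', 'c', 'a']
'c': index 2 in ['e', 'd', 'c', 'a'] -> ['c', 'e', 'd', 'a']
'a': index 3 in ['c', 'e', 'd', 'a'] -> ['a', 'c', 'e', 'd']


Output: [3, 1, 1, 0, 3, 0, 3, 1, 2, 2, 3]


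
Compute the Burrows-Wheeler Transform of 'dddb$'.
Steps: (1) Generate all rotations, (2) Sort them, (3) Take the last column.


Rotations (sorted):
  0: $dddb -> last char: b
  1: b$ddd -> last char: d
  2: db$dd -> last char: d
  3: ddb$d -> last char: d
  4: dddb$ -> last char: $


BWT = bddd$


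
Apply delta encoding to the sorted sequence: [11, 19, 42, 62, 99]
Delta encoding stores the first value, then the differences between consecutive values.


First value: 11
Deltas:
  19 - 11 = 8
  42 - 19 = 23
  62 - 42 = 20
  99 - 62 = 37


Delta encoded: [11, 8, 23, 20, 37]


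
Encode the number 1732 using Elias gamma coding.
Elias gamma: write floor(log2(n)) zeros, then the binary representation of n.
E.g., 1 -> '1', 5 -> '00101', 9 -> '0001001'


num_bits = floor(log2(1732)) + 1 = 11
leading_zeros = num_bits - 1 = 10
binary(1732) = 11011000100

Elias gamma(1732) = '0000000000' + '11011000100' = 000000000011011000100 (21 bits)


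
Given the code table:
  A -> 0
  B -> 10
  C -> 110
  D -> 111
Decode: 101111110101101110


Decoding:
10 -> B
111 -> D
111 -> D
0 -> A
10 -> B
110 -> C
111 -> D
0 -> A


Result: BDDABCDA


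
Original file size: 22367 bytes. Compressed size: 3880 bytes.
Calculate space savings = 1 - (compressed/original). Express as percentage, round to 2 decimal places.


ratio = compressed/original = 3880/22367 = 0.17347
savings = 1 - ratio = 1 - 0.17347 = 0.82653
as a percentage: 0.82653 * 100 = 82.65%

Space savings = 1 - 3880/22367 = 82.65%


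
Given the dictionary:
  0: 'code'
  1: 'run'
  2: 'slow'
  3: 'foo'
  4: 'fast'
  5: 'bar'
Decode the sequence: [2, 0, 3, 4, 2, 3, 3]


Look up each index in the dictionary:
  2 -> 'slow'
  0 -> 'code'
  3 -> 'foo'
  4 -> 'fast'
  2 -> 'slow'
  3 -> 'foo'
  3 -> 'foo'

Decoded: "slow code foo fast slow foo foo"


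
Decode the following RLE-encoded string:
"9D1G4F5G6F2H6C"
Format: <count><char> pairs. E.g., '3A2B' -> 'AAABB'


Expanding each <count><char> pair:
  9D -> 'DDDDDDDDD'
  1G -> 'G'
  4F -> 'FFFF'
  5G -> 'GGGGG'
  6F -> 'FFFFFF'
  2H -> 'HH'
  6C -> 'CCCCCC'

Decoded = DDDDDDDDDGFFFFGGGGGFFFFFFHHCCCCCC


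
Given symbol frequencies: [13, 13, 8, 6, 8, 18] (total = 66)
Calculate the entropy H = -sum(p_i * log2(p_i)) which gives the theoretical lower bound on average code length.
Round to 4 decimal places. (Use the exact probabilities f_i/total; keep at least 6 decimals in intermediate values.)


Per-symbol terms -p_i * log2(p_i) with p_i = f_i/66:
  p = 13/66 = 0.196970: log2(p) = -2.343954, -p*log2(p) = 0.461688
  p = 13/66 = 0.196970: log2(p) = -2.343954, -p*log2(p) = 0.461688
  p = 8/66 = 0.121212: log2(p) = -3.044394, -p*log2(p) = 0.369017
  p = 6/66 = 0.090909: log2(p) = -3.459432, -p*log2(p) = 0.314494
  p = 8/66 = 0.121212: log2(p) = -3.044394, -p*log2(p) = 0.369017
  p = 18/66 = 0.272727: log2(p) = -1.874469, -p*log2(p) = 0.511219
H = 0.461688 + 0.461688 + 0.369017 + 0.314494 + 0.369017 + 0.511219 = 2.487123

H = 2.4871 bits/symbol


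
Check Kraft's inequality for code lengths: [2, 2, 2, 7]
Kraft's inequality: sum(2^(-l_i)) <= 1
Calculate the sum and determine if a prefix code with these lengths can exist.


Sum = 2^(-2) + 2^(-2) + 2^(-2) + 2^(-7)
    = 0.25 + 0.25 + 0.25 + 0.0078125
    = 97/128 = 0.7578125
Since 0.7578125 <= 1, Kraft's inequality IS satisfied.
A prefix code with these lengths CAN exist.

Kraft sum = 0.7578125. Satisfied.


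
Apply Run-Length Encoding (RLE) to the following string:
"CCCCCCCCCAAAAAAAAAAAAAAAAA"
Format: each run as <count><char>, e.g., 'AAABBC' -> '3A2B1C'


Scanning runs left to right:
  i=0: run of 'C' x 9 -> '9C'
  i=9: run of 'A' x 17 -> '17A'

RLE = 9C17A


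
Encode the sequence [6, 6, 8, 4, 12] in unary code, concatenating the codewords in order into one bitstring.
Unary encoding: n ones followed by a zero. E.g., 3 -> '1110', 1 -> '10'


Encode each number as n ones followed by a terminating 0:
  6 -> 1111110 (7 bits)
  6 -> 1111110 (7 bits)
  8 -> 111111110 (9 bits)
  4 -> 11110 (5 bits)
  12 -> 1111111111110 (13 bits)
Total length = 7 + 7 + 9 + 5 + 13 = 41 bits.

Unary([6, 6, 8, 4, 12]) = 11111101111110111111110111101111111111110 (41 bits)


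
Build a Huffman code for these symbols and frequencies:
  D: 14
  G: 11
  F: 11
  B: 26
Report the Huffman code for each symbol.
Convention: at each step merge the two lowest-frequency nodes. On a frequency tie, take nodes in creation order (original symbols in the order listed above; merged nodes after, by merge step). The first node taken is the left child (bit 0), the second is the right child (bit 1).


Huffman tree construction:
Step 1: Merge G(11) + F(11) = 22
Step 2: Merge D(14) + (G+F)(22) = 36
Step 3: Merge B(26) + (D+(G+F))(36) = 62
Read each symbol's code off the tree from the root (left child = 0, right child = 1).

Codes:
  D: 10 (length 2)
  G: 110 (length 3)
  F: 111 (length 3)
  B: 0 (length 1)
Average code length: 120/62 = 1.9355 bits/symbol


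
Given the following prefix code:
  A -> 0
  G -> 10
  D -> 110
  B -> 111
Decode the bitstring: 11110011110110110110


Decoding step by step:
Bits 111 -> B
Bits 10 -> G
Bits 0 -> A
Bits 111 -> B
Bits 10 -> G
Bits 110 -> D
Bits 110 -> D
Bits 110 -> D


Decoded message: BGABGDDD


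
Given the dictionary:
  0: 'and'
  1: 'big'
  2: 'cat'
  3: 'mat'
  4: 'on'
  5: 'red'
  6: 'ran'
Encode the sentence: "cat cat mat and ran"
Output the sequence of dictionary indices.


Look up each word in the dictionary:
  'cat' -> 2
  'cat' -> 2
  'mat' -> 3
  'and' -> 0
  'ran' -> 6

Encoded: [2, 2, 3, 0, 6]


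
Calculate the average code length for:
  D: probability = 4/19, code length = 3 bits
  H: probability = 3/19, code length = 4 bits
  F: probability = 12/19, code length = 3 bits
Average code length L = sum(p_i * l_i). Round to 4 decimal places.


Weighted contributions p_i * l_i:
  D: (4/19) * 3 = 12/19
  H: (3/19) * 4 = 12/19
  F: (12/19) * 3 = 36/19
Sum = (12 + 12 + 36)/19 = 60/19

L = 60/19 = 3.1579 bits/symbol


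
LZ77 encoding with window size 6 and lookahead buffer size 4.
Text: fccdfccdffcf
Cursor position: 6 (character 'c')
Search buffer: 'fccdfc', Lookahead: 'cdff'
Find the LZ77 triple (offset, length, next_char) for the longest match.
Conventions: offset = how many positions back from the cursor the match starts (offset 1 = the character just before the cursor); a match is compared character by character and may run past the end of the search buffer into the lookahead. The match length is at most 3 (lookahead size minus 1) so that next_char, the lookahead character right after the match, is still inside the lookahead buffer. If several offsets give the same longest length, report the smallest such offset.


Try each offset into the search buffer:
  offset=1 (pos 5, char 'c'): match length 1
  offset=2 (pos 4, char 'f'): match length 0
  offset=3 (pos 3, char 'd'): match length 0
  offset=4 (pos 2, char 'c'): match length 3
  offset=5 (pos 1, char 'c'): match length 1
  offset=6 (pos 0, char 'f'): match length 0
Longest match has length 3 at offset 4.
next_char = character at position 6 + 3 = 9 -> 'f'

Best match: offset=4, length=3 (matching 'cdf' starting at position 2)
LZ77 triple: (4, 3, 'f')


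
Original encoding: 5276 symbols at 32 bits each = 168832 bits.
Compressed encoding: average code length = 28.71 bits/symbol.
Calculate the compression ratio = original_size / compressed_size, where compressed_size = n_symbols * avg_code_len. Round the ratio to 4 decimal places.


original_size = n_symbols * orig_bits = 5276 * 32 = 168832 bits
compressed_size = n_symbols * avg_code_len = 5276 * 28.71 = 151473.96 bits
ratio = original_size / compressed_size = 168832 / 151473.96 = 1.1146

Compression ratio = 1.1146


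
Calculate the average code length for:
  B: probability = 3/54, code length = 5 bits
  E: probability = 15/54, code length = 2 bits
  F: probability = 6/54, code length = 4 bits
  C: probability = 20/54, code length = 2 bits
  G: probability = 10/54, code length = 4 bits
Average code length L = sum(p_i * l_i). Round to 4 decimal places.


Weighted contributions p_i * l_i:
  B: (3/54) * 5 = 15/54
  E: (15/54) * 2 = 30/54
  F: (6/54) * 4 = 24/54
  C: (20/54) * 2 = 40/54
  G: (10/54) * 4 = 40/54
Sum = (15 + 30 + 24 + 40 + 40)/54 = 149/54

L = 149/54 = 2.7593 bits/symbol


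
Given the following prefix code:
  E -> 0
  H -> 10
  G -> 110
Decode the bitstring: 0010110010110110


Decoding step by step:
Bits 0 -> E
Bits 0 -> E
Bits 10 -> H
Bits 110 -> G
Bits 0 -> E
Bits 10 -> H
Bits 110 -> G
Bits 110 -> G


Decoded message: EEHGEHGG


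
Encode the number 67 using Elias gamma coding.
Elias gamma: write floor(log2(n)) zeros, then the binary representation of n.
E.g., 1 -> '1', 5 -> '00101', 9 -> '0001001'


num_bits = floor(log2(67)) + 1 = 7
leading_zeros = num_bits - 1 = 6
binary(67) = 1000011

Elias gamma(67) = '000000' + '1000011' = 0000001000011 (13 bits)


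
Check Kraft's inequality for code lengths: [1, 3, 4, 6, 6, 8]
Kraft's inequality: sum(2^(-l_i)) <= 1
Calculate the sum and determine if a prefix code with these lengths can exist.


Sum = 2^(-1) + 2^(-3) + 2^(-4) + 2^(-6) + 2^(-6) + 2^(-8)
    = 0.5 + 0.125 + 0.0625 + 0.015625 + 0.015625 + 0.00390625
    = 185/256 = 0.72265625
Since 0.72265625 <= 1, Kraft's inequality IS satisfied.
A prefix code with these lengths CAN exist.

Kraft sum = 0.72265625. Satisfied.


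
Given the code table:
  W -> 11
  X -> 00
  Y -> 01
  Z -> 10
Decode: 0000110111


Decoding:
00 -> X
00 -> X
11 -> W
01 -> Y
11 -> W


Result: XXWYW


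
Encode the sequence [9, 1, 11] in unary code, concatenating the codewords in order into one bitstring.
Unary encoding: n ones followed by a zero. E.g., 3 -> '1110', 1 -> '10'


Encode each number as n ones followed by a terminating 0:
  9 -> 1111111110 (10 bits)
  1 -> 10 (2 bits)
  11 -> 111111111110 (12 bits)
Total length = 10 + 2 + 12 = 24 bits.

Unary([9, 1, 11]) = 111111111010111111111110 (24 bits)


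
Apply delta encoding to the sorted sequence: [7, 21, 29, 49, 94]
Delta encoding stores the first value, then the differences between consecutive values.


First value: 7
Deltas:
  21 - 7 = 14
  29 - 21 = 8
  49 - 29 = 20
  94 - 49 = 45


Delta encoded: [7, 14, 8, 20, 45]


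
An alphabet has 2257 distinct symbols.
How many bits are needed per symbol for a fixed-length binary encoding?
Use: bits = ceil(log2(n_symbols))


log2(2257) = 11.1402
Bracket: 2^11 = 2048 < 2257 <= 2^12 = 4096
So ceil(log2(2257)) = 12

bits = ceil(log2(2257)) = ceil(11.1402) = 12 bits


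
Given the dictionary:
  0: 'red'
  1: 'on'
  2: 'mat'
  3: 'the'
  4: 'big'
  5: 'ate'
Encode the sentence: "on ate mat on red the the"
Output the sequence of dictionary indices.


Look up each word in the dictionary:
  'on' -> 1
  'ate' -> 5
  'mat' -> 2
  'on' -> 1
  'red' -> 0
  'the' -> 3
  'the' -> 3

Encoded: [1, 5, 2, 1, 0, 3, 3]


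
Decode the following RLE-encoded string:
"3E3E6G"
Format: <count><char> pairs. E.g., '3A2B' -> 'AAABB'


Expanding each <count><char> pair:
  3E -> 'EEE'
  3E -> 'EEE'
  6G -> 'GGGGGG'

Decoded = EEEEEEGGGGGG


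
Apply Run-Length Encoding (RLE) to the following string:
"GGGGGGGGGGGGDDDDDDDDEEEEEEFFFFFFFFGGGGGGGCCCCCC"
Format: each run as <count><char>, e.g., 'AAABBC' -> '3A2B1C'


Scanning runs left to right:
  i=0: run of 'G' x 12 -> '12G'
  i=12: run of 'D' x 8 -> '8D'
  i=20: run of 'E' x 6 -> '6E'
  i=26: run of 'F' x 8 -> '8F'
  i=34: run of 'G' x 7 -> '7G'
  i=41: run of 'C' x 6 -> '6C'

RLE = 12G8D6E8F7G6C


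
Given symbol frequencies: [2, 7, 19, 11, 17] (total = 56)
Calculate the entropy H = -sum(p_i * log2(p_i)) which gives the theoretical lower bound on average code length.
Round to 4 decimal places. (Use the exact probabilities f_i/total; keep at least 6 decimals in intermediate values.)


Per-symbol terms -p_i * log2(p_i) with p_i = f_i/56:
  p = 2/56 = 0.035714: log2(p) = -4.807355, -p*log2(p) = 0.171691
  p = 7/56 = 0.125000: log2(p) = -3.000000, -p*log2(p) = 0.375000
  p = 19/56 = 0.339286: log2(p) = -1.559427, -p*log2(p) = 0.529091
  p = 11/56 = 0.196429: log2(p) = -2.347923, -p*log2(p) = 0.461199
  p = 17/56 = 0.303571: log2(p) = -1.719892, -p*log2(p) = 0.522110
H = 0.171691 + 0.375000 + 0.529091 + 0.461199 + 0.522110 = 2.059091

H = 2.0591 bits/symbol


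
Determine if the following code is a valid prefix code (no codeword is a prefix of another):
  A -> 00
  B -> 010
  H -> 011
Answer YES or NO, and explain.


Checking each pair (does one codeword prefix another?):
  A='00' vs B='010': no prefix
  A='00' vs H='011': no prefix
  B='010' vs A='00': no prefix
  B='010' vs H='011': no prefix
  H='011' vs A='00': no prefix
  H='011' vs B='010': no prefix
No violation found over all pairs.

YES -- this is a valid prefix code. No codeword is a prefix of any other codeword.


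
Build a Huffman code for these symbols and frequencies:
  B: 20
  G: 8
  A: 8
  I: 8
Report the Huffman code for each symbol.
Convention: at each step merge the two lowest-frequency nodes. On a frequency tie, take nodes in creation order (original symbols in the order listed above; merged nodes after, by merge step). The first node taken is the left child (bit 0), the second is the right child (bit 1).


Huffman tree construction:
Step 1: Merge G(8) + A(8) = 16
Step 2: Merge I(8) + (G+A)(16) = 24
Step 3: Merge B(20) + (I+(G+A))(24) = 44
Read each symbol's code off the tree from the root (left child = 0, right child = 1).

Codes:
  B: 0 (length 1)
  G: 110 (length 3)
  A: 111 (length 3)
  I: 10 (length 2)
Average code length: 84/44 = 1.9091 bits/symbol


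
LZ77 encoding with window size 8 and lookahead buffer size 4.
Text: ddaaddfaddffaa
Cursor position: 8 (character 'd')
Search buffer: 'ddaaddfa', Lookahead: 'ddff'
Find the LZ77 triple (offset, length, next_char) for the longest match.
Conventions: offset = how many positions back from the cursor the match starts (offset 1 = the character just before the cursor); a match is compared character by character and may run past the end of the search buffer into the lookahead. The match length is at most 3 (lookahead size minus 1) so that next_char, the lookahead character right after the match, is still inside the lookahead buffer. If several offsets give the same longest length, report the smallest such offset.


Try each offset into the search buffer:
  offset=1 (pos 7, char 'a'): match length 0
  offset=2 (pos 6, char 'f'): match length 0
  offset=3 (pos 5, char 'd'): match length 1
  offset=4 (pos 4, char 'd'): match length 3
  offset=5 (pos 3, char 'a'): match length 0
  offset=6 (pos 2, char 'a'): match length 0
  offset=7 (pos 1, char 'd'): match length 1
  offset=8 (pos 0, char 'd'): match length 2
Longest match has length 3 at offset 4.
next_char = character at position 8 + 3 = 11 -> 'f'

Best match: offset=4, length=3 (matching 'ddf' starting at position 4)
LZ77 triple: (4, 3, 'f')


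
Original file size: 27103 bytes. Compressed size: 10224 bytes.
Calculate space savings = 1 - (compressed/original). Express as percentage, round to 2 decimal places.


ratio = compressed/original = 10224/27103 = 0.377228
savings = 1 - ratio = 1 - 0.377228 = 0.622772
as a percentage: 0.622772 * 100 = 62.28%

Space savings = 1 - 10224/27103 = 62.28%


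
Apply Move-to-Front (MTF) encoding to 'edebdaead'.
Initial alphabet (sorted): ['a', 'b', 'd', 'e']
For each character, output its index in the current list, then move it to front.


MTF encoding:
'e': index 3 in ['a', 'b', 'd', 'e'] -> ['e', 'a', 'b', 'd']
'd': index 3 in ['e', 'a', 'b', 'd'] -> ['d', 'e', 'a', 'b']
'e': index 1 in ['d', 'e', 'a', 'b'] -> ['e', 'd', 'a', 'b']
'b': index 3 in ['e', 'd', 'a', 'b'] -> ['b', 'e', 'd', 'a']
'd': index 2 in ['b', 'e', 'd', 'a'] -> ['d', 'b', 'e', 'a']
'a': index 3 in ['d', 'b', 'e', 'a'] -> ['a', 'd', 'b', 'e']
'e': index 3 in ['a', 'd', 'b', 'e'] -> ['e', 'a', 'd', 'b']
'a': index 1 in ['e', 'a', 'd', 'b'] -> ['a', 'e', 'd', 'b']
'd': index 2 in ['a', 'e', 'd', 'b'] -> ['d', 'a', 'e', 'b']


Output: [3, 3, 1, 3, 2, 3, 3, 1, 2]


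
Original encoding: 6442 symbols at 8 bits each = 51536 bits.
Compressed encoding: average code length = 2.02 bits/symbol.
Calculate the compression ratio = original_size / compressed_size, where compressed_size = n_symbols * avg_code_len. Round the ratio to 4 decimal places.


original_size = n_symbols * orig_bits = 6442 * 8 = 51536 bits
compressed_size = n_symbols * avg_code_len = 6442 * 2.02 = 13012.84 bits
ratio = original_size / compressed_size = 51536 / 13012.84 = 3.9604

Compression ratio = 3.9604


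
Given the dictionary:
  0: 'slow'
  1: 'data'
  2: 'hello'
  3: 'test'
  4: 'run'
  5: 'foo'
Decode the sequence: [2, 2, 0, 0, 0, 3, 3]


Look up each index in the dictionary:
  2 -> 'hello'
  2 -> 'hello'
  0 -> 'slow'
  0 -> 'slow'
  0 -> 'slow'
  3 -> 'test'
  3 -> 'test'

Decoded: "hello hello slow slow slow test test"


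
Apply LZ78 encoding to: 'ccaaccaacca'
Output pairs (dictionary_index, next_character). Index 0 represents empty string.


LZ78 encoding steps:
Dictionary: {0: ''}
Step 1: w='' (idx 0), next='c' -> output (0, 'c'), add 'c' as idx 1
Step 2: w='c' (idx 1), next='a' -> output (1, 'a'), add 'ca' as idx 2
Step 3: w='' (idx 0), next='a' -> output (0, 'a'), add 'a' as idx 3
Step 4: w='c' (idx 1), next='c' -> output (1, 'c'), add 'cc' as idx 4
Step 5: w='a' (idx 3), next='a' -> output (3, 'a'), add 'aa' as idx 5
Step 6: w='cc' (idx 4), next='a' -> output (4, 'a'), add 'cca' as idx 6


Encoded: [(0, 'c'), (1, 'a'), (0, 'a'), (1, 'c'), (3, 'a'), (4, 'a')]


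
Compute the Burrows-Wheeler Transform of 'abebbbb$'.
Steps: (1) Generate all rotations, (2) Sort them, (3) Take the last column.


Rotations (sorted):
  0: $abebbbb -> last char: b
  1: abebbbb$ -> last char: $
  2: b$abebbb -> last char: b
  3: bb$abebb -> last char: b
  4: bbb$abeb -> last char: b
  5: bbbb$abe -> last char: e
  6: bebbbb$a -> last char: a
  7: ebbbb$ab -> last char: b


BWT = b$bbbeab


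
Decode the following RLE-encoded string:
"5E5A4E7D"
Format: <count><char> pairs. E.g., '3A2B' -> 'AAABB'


Expanding each <count><char> pair:
  5E -> 'EEEEE'
  5A -> 'AAAAA'
  4E -> 'EEEE'
  7D -> 'DDDDDDD'

Decoded = EEEEEAAAAAEEEEDDDDDDD


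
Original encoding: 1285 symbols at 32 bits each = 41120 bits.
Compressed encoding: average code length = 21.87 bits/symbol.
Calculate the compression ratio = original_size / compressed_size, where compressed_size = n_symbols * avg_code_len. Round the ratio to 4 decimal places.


original_size = n_symbols * orig_bits = 1285 * 32 = 41120 bits
compressed_size = n_symbols * avg_code_len = 1285 * 21.87 = 28102.95 bits
ratio = original_size / compressed_size = 41120 / 28102.95 = 1.4632

Compression ratio = 1.4632


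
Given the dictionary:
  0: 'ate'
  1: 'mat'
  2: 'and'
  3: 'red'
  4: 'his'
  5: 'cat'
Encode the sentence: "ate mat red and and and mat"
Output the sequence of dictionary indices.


Look up each word in the dictionary:
  'ate' -> 0
  'mat' -> 1
  'red' -> 3
  'and' -> 2
  'and' -> 2
  'and' -> 2
  'mat' -> 1

Encoded: [0, 1, 3, 2, 2, 2, 1]


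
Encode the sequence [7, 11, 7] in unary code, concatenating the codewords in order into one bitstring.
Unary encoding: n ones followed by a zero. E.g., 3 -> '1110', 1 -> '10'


Encode each number as n ones followed by a terminating 0:
  7 -> 11111110 (8 bits)
  11 -> 111111111110 (12 bits)
  7 -> 11111110 (8 bits)
Total length = 8 + 12 + 8 = 28 bits.

Unary([7, 11, 7]) = 1111111011111111111011111110 (28 bits)


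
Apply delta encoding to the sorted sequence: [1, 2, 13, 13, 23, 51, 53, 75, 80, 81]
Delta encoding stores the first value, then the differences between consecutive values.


First value: 1
Deltas:
  2 - 1 = 1
  13 - 2 = 11
  13 - 13 = 0
  23 - 13 = 10
  51 - 23 = 28
  53 - 51 = 2
  75 - 53 = 22
  80 - 75 = 5
  81 - 80 = 1


Delta encoded: [1, 1, 11, 0, 10, 28, 2, 22, 5, 1]


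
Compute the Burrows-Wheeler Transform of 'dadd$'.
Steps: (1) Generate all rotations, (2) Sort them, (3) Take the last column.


Rotations (sorted):
  0: $dadd -> last char: d
  1: add$d -> last char: d
  2: d$dad -> last char: d
  3: dadd$ -> last char: $
  4: dd$da -> last char: a


BWT = ddd$a


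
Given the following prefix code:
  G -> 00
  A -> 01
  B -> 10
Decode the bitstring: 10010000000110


Decoding step by step:
Bits 10 -> B
Bits 01 -> A
Bits 00 -> G
Bits 00 -> G
Bits 00 -> G
Bits 01 -> A
Bits 10 -> B


Decoded message: BAGGGAB


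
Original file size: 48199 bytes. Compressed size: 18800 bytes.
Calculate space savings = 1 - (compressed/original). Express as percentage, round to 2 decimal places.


ratio = compressed/original = 18800/48199 = 0.39005
savings = 1 - ratio = 1 - 0.39005 = 0.60995
as a percentage: 0.60995 * 100 = 61.0%

Space savings = 1 - 18800/48199 = 61.0%


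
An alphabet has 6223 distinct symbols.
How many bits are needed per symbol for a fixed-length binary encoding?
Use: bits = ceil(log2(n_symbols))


log2(6223) = 12.6034
Bracket: 2^12 = 4096 < 6223 <= 2^13 = 8192
So ceil(log2(6223)) = 13

bits = ceil(log2(6223)) = ceil(12.6034) = 13 bits


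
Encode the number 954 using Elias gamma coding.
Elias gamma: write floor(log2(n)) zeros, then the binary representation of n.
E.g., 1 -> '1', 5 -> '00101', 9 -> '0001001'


num_bits = floor(log2(954)) + 1 = 10
leading_zeros = num_bits - 1 = 9
binary(954) = 1110111010

Elias gamma(954) = '000000000' + '1110111010' = 0000000001110111010 (19 bits)


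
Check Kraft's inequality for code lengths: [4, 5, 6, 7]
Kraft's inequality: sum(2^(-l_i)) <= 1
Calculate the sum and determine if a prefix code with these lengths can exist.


Sum = 2^(-4) + 2^(-5) + 2^(-6) + 2^(-7)
    = 0.0625 + 0.03125 + 0.015625 + 0.0078125
    = 15/128 = 0.1171875
Since 0.1171875 <= 1, Kraft's inequality IS satisfied.
A prefix code with these lengths CAN exist.

Kraft sum = 0.1171875. Satisfied.


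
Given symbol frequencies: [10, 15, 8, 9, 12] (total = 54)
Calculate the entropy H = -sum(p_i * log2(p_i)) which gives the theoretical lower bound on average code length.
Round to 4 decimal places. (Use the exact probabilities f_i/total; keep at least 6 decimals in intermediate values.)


Per-symbol terms -p_i * log2(p_i) with p_i = f_i/54:
  p = 10/54 = 0.185185: log2(p) = -2.432959, -p*log2(p) = 0.450548
  p = 15/54 = 0.277778: log2(p) = -1.847997, -p*log2(p) = 0.513332
  p = 8/54 = 0.148148: log2(p) = -2.754888, -p*log2(p) = 0.408131
  p = 9/54 = 0.166667: log2(p) = -2.584963, -p*log2(p) = 0.430827
  p = 12/54 = 0.222222: log2(p) = -2.169925, -p*log2(p) = 0.482206
H = 0.450548 + 0.513332 + 0.408131 + 0.430827 + 0.482206 = 2.285044

H = 2.285 bits/symbol


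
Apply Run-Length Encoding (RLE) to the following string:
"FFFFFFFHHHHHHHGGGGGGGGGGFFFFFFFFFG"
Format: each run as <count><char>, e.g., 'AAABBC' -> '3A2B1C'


Scanning runs left to right:
  i=0: run of 'F' x 7 -> '7F'
  i=7: run of 'H' x 7 -> '7H'
  i=14: run of 'G' x 10 -> '10G'
  i=24: run of 'F' x 9 -> '9F'
  i=33: run of 'G' x 1 -> '1G'

RLE = 7F7H10G9F1G


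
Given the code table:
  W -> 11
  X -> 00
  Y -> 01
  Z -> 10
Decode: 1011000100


Decoding:
10 -> Z
11 -> W
00 -> X
01 -> Y
00 -> X


Result: ZWXYX


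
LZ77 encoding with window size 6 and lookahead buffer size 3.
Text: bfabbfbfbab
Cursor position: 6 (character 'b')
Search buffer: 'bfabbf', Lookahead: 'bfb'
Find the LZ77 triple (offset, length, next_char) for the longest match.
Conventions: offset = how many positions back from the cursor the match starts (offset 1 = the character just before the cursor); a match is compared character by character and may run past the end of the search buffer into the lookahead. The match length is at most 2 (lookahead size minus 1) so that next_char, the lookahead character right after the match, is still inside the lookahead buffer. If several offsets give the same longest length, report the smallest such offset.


Try each offset into the search buffer:
  offset=1 (pos 5, char 'f'): match length 0
  offset=2 (pos 4, char 'b'): match length 2
  offset=3 (pos 3, char 'b'): match length 1
  offset=4 (pos 2, char 'a'): match length 0
  offset=5 (pos 1, char 'f'): match length 0
  offset=6 (pos 0, char 'b'): match length 2
Longest match has length 2, found at offsets 2, 6; take the smallest, offset 2.
next_char = character at position 6 + 2 = 8 -> 'b'

Best match: offset=2, length=2 (matching 'bf' starting at position 4)
LZ77 triple: (2, 2, 'b')


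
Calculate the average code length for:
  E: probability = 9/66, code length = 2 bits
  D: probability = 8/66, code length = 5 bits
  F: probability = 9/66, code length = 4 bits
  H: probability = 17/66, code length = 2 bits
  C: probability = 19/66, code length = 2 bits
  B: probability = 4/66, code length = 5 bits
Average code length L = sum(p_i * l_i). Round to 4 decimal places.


Weighted contributions p_i * l_i:
  E: (9/66) * 2 = 18/66
  D: (8/66) * 5 = 40/66
  F: (9/66) * 4 = 36/66
  H: (17/66) * 2 = 34/66
  C: (19/66) * 2 = 38/66
  B: (4/66) * 5 = 20/66
Sum = (18 + 40 + 36 + 34 + 38 + 20)/66 = 186/66

L = 186/66 = 2.8182 bits/symbol


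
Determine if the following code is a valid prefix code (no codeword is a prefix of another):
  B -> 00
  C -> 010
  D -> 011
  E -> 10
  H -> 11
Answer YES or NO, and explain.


Checking each pair (does one codeword prefix another?):
  B='00' vs C='010': no prefix
  B='00' vs D='011': no prefix
  B='00' vs E='10': no prefix
  B='00' vs H='11': no prefix
  C='010' vs B='00': no prefix
  C='010' vs D='011': no prefix
  C='010' vs E='10': no prefix
  C='010' vs H='11': no prefix
  D='011' vs B='00': no prefix
  D='011' vs C='010': no prefix
  D='011' vs E='10': no prefix
  D='011' vs H='11': no prefix
  E='10' vs B='00': no prefix
  E='10' vs C='010': no prefix
  E='10' vs D='011': no prefix
  E='10' vs H='11': no prefix
  H='11' vs B='00': no prefix
  H='11' vs C='010': no prefix
  H='11' vs D='011': no prefix
  H='11' vs E='10': no prefix
No violation found over all pairs.

YES -- this is a valid prefix code. No codeword is a prefix of any other codeword.


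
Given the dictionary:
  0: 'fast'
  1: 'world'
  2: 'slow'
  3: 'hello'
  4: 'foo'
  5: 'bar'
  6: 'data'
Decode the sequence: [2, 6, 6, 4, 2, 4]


Look up each index in the dictionary:
  2 -> 'slow'
  6 -> 'data'
  6 -> 'data'
  4 -> 'foo'
  2 -> 'slow'
  4 -> 'foo'

Decoded: "slow data data foo slow foo"


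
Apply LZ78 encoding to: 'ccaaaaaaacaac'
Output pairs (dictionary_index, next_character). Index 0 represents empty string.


LZ78 encoding steps:
Dictionary: {0: ''}
Step 1: w='' (idx 0), next='c' -> output (0, 'c'), add 'c' as idx 1
Step 2: w='c' (idx 1), next='a' -> output (1, 'a'), add 'ca' as idx 2
Step 3: w='' (idx 0), next='a' -> output (0, 'a'), add 'a' as idx 3
Step 4: w='a' (idx 3), next='a' -> output (3, 'a'), add 'aa' as idx 4
Step 5: w='aa' (idx 4), next='a' -> output (4, 'a'), add 'aaa' as idx 5
Step 6: w='ca' (idx 2), next='a' -> output (2, 'a'), add 'caa' as idx 6
Step 7: w='c' (idx 1), end of input -> output (1, '')


Encoded: [(0, 'c'), (1, 'a'), (0, 'a'), (3, 'a'), (4, 'a'), (2, 'a'), (1, '')]


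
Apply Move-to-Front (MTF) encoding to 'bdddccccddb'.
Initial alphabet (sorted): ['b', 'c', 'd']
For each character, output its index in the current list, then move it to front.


MTF encoding:
'b': index 0 in ['b', 'c', 'd'] -> ['b', 'c', 'd']
'd': index 2 in ['b', 'c', 'd'] -> ['d', 'b', 'c']
'd': index 0 in ['d', 'b', 'c'] -> ['d', 'b', 'c']
'd': index 0 in ['d', 'b', 'c'] -> ['d', 'b', 'c']
'c': index 2 in ['d', 'b', 'c'] -> ['c', 'd', 'b']
'c': index 0 in ['c', 'd', 'b'] -> ['c', 'd', 'b']
'c': index 0 in ['c', 'd', 'b'] -> ['c', 'd', 'b']
'c': index 0 in ['c', 'd', 'b'] -> ['c', 'd', 'b']
'd': index 1 in ['c', 'd', 'b'] -> ['d', 'c', 'b']
'd': index 0 in ['d', 'c', 'b'] -> ['d', 'c', 'b']
'b': index 2 in ['d', 'c', 'b'] -> ['b', 'd', 'c']


Output: [0, 2, 0, 0, 2, 0, 0, 0, 1, 0, 2]
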